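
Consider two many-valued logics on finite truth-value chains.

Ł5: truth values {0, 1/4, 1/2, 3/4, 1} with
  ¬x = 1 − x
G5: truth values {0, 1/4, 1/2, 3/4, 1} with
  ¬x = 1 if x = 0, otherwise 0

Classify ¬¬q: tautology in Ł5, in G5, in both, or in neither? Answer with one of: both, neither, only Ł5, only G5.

neither

In Ł5: at q = 0 the value is 0 — not a tautology.
In G5: at q = 0 the value is 0 — not a tautology.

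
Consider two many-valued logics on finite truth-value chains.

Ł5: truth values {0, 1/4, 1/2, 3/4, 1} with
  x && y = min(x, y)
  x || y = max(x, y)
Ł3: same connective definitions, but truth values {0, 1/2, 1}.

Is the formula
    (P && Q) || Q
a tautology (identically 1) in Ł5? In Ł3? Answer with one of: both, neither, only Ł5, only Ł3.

In Ł5: at P = 0, Q = 0 the value is 0 — not a tautology.
In Ł3: at P = 0, Q = 0 the value is 0 — not a tautology.

neither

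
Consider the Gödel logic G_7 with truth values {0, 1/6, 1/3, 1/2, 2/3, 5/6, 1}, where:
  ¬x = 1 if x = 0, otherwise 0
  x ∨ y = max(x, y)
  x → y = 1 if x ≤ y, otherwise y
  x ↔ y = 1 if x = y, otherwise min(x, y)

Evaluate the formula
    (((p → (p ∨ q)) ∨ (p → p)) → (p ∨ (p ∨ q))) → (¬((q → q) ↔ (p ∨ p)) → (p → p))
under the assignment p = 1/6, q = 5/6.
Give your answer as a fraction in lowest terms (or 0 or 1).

p ∨ q = 1/6 ∨ 5/6 = 5/6
p → (p ∨ q) = 1/6 → 5/6 = 1
p → p = 1/6 → 1/6 = 1
(p → (p ∨ q)) ∨ (p → p) = 1 ∨ 1 = 1
p ∨ q = 1/6 ∨ 5/6 = 5/6
p ∨ (p ∨ q) = 1/6 ∨ 5/6 = 5/6
((p → (p ∨ q)) ∨ (p → p)) → (p ∨ (p ∨ q)) = 1 → 5/6 = 5/6
q → q = 5/6 → 5/6 = 1
p ∨ p = 1/6 ∨ 1/6 = 1/6
(q → q) ↔ (p ∨ p) = 1 ↔ 1/6 = 1/6
¬((q → q) ↔ (p ∨ p)) = ¬1/6 = 0
p → p = 1/6 → 1/6 = 1
¬((q → q) ↔ (p ∨ p)) → (p → p) = 0 → 1 = 1
(((p → (p ∨ q)) ∨ (p → p)) → (p ∨ (p ∨ q))) → (¬((q → q) ↔ (p ∨ p)) → (p → p)) = 5/6 → 1 = 1

1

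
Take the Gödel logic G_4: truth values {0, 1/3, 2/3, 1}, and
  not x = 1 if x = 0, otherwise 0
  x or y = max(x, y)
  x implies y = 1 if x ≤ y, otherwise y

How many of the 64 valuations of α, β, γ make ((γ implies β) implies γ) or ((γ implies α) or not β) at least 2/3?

value 1: 57 assignments (counts)
value 2/3: 4 assignments (counts)
value 1/3: 3 assignments
So 61 of the 64 assignments meet the threshold.

61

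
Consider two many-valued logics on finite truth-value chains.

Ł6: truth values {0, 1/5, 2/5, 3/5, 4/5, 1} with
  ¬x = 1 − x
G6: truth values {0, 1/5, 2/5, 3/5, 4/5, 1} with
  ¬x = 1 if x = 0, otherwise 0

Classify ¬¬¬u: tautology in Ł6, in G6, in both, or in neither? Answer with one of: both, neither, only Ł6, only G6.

neither

In Ł6: at u = 1/5 the value is 4/5 — not a tautology.
In G6: at u = 1/5 the value is 0 — not a tautology.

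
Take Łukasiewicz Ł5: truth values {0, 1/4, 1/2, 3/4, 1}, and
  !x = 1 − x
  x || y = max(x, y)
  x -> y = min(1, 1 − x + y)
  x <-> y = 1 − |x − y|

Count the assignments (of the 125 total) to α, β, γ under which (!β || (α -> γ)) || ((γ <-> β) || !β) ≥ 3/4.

111

value 1: 91 assignments (counts)
value 3/4: 20 assignments (counts)
value 1/2: 9 assignments
value 1/4: 4 assignments
value 0: 1 assignment
So 111 of the 125 assignments meet the threshold.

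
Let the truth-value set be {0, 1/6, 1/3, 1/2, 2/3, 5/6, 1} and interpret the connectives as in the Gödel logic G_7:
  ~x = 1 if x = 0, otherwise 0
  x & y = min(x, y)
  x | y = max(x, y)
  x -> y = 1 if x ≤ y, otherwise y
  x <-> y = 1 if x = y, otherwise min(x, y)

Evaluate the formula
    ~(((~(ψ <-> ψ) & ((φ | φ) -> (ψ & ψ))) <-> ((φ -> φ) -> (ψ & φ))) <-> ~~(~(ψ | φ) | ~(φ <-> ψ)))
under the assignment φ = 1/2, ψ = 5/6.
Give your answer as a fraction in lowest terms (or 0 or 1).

0

ψ <-> ψ = 5/6 <-> 5/6 = 1
~(ψ <-> ψ) = ~1 = 0
φ | φ = 1/2 | 1/2 = 1/2
ψ & ψ = 5/6 & 5/6 = 5/6
(φ | φ) -> (ψ & ψ) = 1/2 -> 5/6 = 1
~(ψ <-> ψ) & ((φ | φ) -> (ψ & ψ)) = 0 & 1 = 0
φ -> φ = 1/2 -> 1/2 = 1
ψ & φ = 5/6 & 1/2 = 1/2
(φ -> φ) -> (ψ & φ) = 1 -> 1/2 = 1/2
(~(ψ <-> ψ) & ((φ | φ) -> (ψ & ψ))) <-> ((φ -> φ) -> (ψ & φ)) = 0 <-> 1/2 = 0
ψ | φ = 5/6 | 1/2 = 5/6
~(ψ | φ) = ~5/6 = 0
φ <-> ψ = 1/2 <-> 5/6 = 1/2
~(φ <-> ψ) = ~1/2 = 0
~(ψ | φ) | ~(φ <-> ψ) = 0 | 0 = 0
~(~(ψ | φ) | ~(φ <-> ψ)) = ~0 = 1
~~(~(ψ | φ) | ~(φ <-> ψ)) = ~1 = 0
((~(ψ <-> ψ) & ((φ | φ) -> (ψ & ψ))) <-> ((φ -> φ) -> (ψ & φ))) <-> ~~(~(ψ | φ) | ~(φ <-> ψ)) = 0 <-> 0 = 1
~(((~(ψ <-> ψ) & ((φ | φ) -> (ψ & ψ))) <-> ((φ -> φ) -> (ψ & φ))) <-> ~~(~(ψ | φ) | ~(φ <-> ψ))) = ~1 = 0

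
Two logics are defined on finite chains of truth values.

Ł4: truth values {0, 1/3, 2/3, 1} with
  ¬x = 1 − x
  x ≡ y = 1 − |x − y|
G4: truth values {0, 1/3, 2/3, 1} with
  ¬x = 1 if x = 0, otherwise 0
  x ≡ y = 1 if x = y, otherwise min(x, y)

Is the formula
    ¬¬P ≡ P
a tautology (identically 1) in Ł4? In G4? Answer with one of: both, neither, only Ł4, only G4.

In Ł4: every assignment gives 1 — tautology.
In G4: at P = 1/3 the value is 1/3 — not a tautology.

only Ł4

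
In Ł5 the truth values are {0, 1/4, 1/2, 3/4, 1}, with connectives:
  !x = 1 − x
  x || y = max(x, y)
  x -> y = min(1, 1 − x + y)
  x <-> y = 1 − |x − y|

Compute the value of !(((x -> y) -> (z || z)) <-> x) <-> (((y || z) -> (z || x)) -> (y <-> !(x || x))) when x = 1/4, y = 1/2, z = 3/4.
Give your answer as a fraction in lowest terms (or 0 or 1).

3/4

x -> y = 1/4 -> 1/2 = 1
z || z = 3/4 || 3/4 = 3/4
(x -> y) -> (z || z) = 1 -> 3/4 = 3/4
((x -> y) -> (z || z)) <-> x = 3/4 <-> 1/4 = 1/2
!(((x -> y) -> (z || z)) <-> x) = !1/2 = 1/2
y || z = 1/2 || 3/4 = 3/4
z || x = 3/4 || 1/4 = 3/4
(y || z) -> (z || x) = 3/4 -> 3/4 = 1
x || x = 1/4 || 1/4 = 1/4
!(x || x) = !1/4 = 3/4
y <-> !(x || x) = 1/2 <-> 3/4 = 3/4
((y || z) -> (z || x)) -> (y <-> !(x || x)) = 1 -> 3/4 = 3/4
!(((x -> y) -> (z || z)) <-> x) <-> (((y || z) -> (z || x)) -> (y <-> !(x || x))) = 1/2 <-> 3/4 = 3/4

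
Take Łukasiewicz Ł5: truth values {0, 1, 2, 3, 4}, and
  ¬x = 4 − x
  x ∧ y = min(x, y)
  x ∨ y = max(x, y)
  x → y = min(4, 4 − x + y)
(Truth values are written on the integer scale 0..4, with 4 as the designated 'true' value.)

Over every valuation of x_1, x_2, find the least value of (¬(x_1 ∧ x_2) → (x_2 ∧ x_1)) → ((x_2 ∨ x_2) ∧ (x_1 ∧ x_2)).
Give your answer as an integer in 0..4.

Take x_1 = 2, x_2 = 2:
x_1 ∧ x_2 = 2 ∧ 2 = 2
¬(x_1 ∧ x_2) = ¬2 = 2
x_2 ∧ x_1 = 2 ∧ 2 = 2
¬(x_1 ∧ x_2) → (x_2 ∧ x_1) = 2 → 2 = 4
x_2 ∨ x_2 = 2 ∨ 2 = 2
x_1 ∧ x_2 = 2 ∧ 2 = 2
(x_2 ∨ x_2) ∧ (x_1 ∧ x_2) = 2 ∧ 2 = 2
(¬(x_1 ∧ x_2) → (x_2 ∧ x_1)) → ((x_2 ∨ x_2) ∧ (x_1 ∧ x_2)) = 4 → 2 = 2
No assignment yields a value below 2, so this is the minimum.

2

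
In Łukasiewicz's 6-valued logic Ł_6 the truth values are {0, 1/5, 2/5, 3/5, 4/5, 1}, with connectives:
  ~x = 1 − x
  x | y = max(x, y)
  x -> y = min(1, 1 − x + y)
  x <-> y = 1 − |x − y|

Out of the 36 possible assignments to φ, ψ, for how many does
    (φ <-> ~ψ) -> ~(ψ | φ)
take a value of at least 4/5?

value 1: 9 assignments (counts)
value 4/5: 6 assignments (counts)
value 3/5: 7 assignments
value 2/5: 8 assignments
value 1/5: 4 assignments
value 0: 2 assignments
So 15 of the 36 assignments meet the threshold.

15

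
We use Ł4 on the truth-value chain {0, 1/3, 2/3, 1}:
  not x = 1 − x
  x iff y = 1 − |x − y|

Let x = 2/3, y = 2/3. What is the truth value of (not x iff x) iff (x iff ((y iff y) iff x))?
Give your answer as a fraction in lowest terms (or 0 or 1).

not x = not 2/3 = 1/3
not x iff x = 1/3 iff 2/3 = 2/3
y iff y = 2/3 iff 2/3 = 1
(y iff y) iff x = 1 iff 2/3 = 2/3
x iff ((y iff y) iff x) = 2/3 iff 2/3 = 1
(not x iff x) iff (x iff ((y iff y) iff x)) = 2/3 iff 1 = 2/3

2/3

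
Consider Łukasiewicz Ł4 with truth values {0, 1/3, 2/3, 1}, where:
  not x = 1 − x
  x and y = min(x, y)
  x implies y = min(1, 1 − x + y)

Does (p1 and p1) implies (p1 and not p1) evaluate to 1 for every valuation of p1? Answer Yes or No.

No

Counterexample: take p1 = 2/3.
p1 and p1 = 2/3 and 2/3 = 2/3
not p1 = not 2/3 = 1/3
p1 and not p1 = 2/3 and 1/3 = 1/3
(p1 and p1) implies (p1 and not p1) = 2/3 implies 1/3 = 2/3
This gives 2/3 ≠ 1.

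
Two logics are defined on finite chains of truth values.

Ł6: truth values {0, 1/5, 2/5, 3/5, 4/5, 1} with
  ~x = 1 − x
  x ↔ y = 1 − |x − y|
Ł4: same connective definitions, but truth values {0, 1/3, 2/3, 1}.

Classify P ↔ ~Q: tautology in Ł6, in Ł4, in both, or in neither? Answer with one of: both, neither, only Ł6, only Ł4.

In Ł6: at P = 0, Q = 0 the value is 0 — not a tautology.
In Ł4: at P = 0, Q = 0 the value is 0 — not a tautology.

neither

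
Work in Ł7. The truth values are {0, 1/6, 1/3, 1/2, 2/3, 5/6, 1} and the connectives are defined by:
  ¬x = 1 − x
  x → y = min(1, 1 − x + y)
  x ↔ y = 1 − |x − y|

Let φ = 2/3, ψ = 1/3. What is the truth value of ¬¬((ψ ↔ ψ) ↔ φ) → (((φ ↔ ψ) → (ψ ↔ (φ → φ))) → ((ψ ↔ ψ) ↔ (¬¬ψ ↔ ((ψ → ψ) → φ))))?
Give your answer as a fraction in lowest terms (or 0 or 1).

1

ψ ↔ ψ = 1/3 ↔ 1/3 = 1
(ψ ↔ ψ) ↔ φ = 1 ↔ 2/3 = 2/3
¬((ψ ↔ ψ) ↔ φ) = ¬2/3 = 1/3
¬¬((ψ ↔ ψ) ↔ φ) = ¬1/3 = 2/3
φ ↔ ψ = 2/3 ↔ 1/3 = 2/3
φ → φ = 2/3 → 2/3 = 1
ψ ↔ (φ → φ) = 1/3 ↔ 1 = 1/3
(φ ↔ ψ) → (ψ ↔ (φ → φ)) = 2/3 → 1/3 = 2/3
ψ ↔ ψ = 1/3 ↔ 1/3 = 1
¬ψ = ¬1/3 = 2/3
¬¬ψ = ¬2/3 = 1/3
ψ → ψ = 1/3 → 1/3 = 1
(ψ → ψ) → φ = 1 → 2/3 = 2/3
¬¬ψ ↔ ((ψ → ψ) → φ) = 1/3 ↔ 2/3 = 2/3
(ψ ↔ ψ) ↔ (¬¬ψ ↔ ((ψ → ψ) → φ)) = 1 ↔ 2/3 = 2/3
((φ ↔ ψ) → (ψ ↔ (φ → φ))) → ((ψ ↔ ψ) ↔ (¬¬ψ ↔ ((ψ → ψ) → φ))) = 2/3 → 2/3 = 1
¬¬((ψ ↔ ψ) ↔ φ) → (((φ ↔ ψ) → (ψ ↔ (φ → φ))) → ((ψ ↔ ψ) ↔ (¬¬ψ ↔ ((ψ → ψ) → φ)))) = 2/3 → 1 = 1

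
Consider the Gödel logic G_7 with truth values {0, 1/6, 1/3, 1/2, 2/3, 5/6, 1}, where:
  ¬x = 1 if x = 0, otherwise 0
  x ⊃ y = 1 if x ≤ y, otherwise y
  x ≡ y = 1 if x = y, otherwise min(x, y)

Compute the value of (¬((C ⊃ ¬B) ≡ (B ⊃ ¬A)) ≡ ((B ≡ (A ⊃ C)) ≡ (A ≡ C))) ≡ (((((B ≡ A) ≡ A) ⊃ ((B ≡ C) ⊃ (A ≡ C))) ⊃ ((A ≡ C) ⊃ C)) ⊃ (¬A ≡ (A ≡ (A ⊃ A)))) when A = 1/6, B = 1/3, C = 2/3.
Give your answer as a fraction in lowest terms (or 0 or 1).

¬B = ¬1/3 = 0
C ⊃ ¬B = 2/3 ⊃ 0 = 0
¬A = ¬1/6 = 0
B ⊃ ¬A = 1/3 ⊃ 0 = 0
(C ⊃ ¬B) ≡ (B ⊃ ¬A) = 0 ≡ 0 = 1
¬((C ⊃ ¬B) ≡ (B ⊃ ¬A)) = ¬1 = 0
A ⊃ C = 1/6 ⊃ 2/3 = 1
B ≡ (A ⊃ C) = 1/3 ≡ 1 = 1/3
A ≡ C = 1/6 ≡ 2/3 = 1/6
(B ≡ (A ⊃ C)) ≡ (A ≡ C) = 1/3 ≡ 1/6 = 1/6
¬((C ⊃ ¬B) ≡ (B ⊃ ¬A)) ≡ ((B ≡ (A ⊃ C)) ≡ (A ≡ C)) = 0 ≡ 1/6 = 0
B ≡ A = 1/3 ≡ 1/6 = 1/6
(B ≡ A) ≡ A = 1/6 ≡ 1/6 = 1
B ≡ C = 1/3 ≡ 2/3 = 1/3
A ≡ C = 1/6 ≡ 2/3 = 1/6
(B ≡ C) ⊃ (A ≡ C) = 1/3 ⊃ 1/6 = 1/6
((B ≡ A) ≡ A) ⊃ ((B ≡ C) ⊃ (A ≡ C)) = 1 ⊃ 1/6 = 1/6
A ≡ C = 1/6 ≡ 2/3 = 1/6
(A ≡ C) ⊃ C = 1/6 ⊃ 2/3 = 1
(((B ≡ A) ≡ A) ⊃ ((B ≡ C) ⊃ (A ≡ C))) ⊃ ((A ≡ C) ⊃ C) = 1/6 ⊃ 1 = 1
¬A = ¬1/6 = 0
A ⊃ A = 1/6 ⊃ 1/6 = 1
A ≡ (A ⊃ A) = 1/6 ≡ 1 = 1/6
¬A ≡ (A ≡ (A ⊃ A)) = 0 ≡ 1/6 = 0
((((B ≡ A) ≡ A) ⊃ ((B ≡ C) ⊃ (A ≡ C))) ⊃ ((A ≡ C) ⊃ C)) ⊃ (¬A ≡ (A ≡ (A ⊃ A))) = 1 ⊃ 0 = 0
(¬((C ⊃ ¬B) ≡ (B ⊃ ¬A)) ≡ ((B ≡ (A ⊃ C)) ≡ (A ≡ C))) ≡ (((((B ≡ A) ≡ A) ⊃ ((B ≡ C) ⊃ (A ≡ C))) ⊃ ((A ≡ C) ⊃ C)) ⊃ (¬A ≡ (A ≡ (A ⊃ A)))) = 0 ≡ 0 = 1

1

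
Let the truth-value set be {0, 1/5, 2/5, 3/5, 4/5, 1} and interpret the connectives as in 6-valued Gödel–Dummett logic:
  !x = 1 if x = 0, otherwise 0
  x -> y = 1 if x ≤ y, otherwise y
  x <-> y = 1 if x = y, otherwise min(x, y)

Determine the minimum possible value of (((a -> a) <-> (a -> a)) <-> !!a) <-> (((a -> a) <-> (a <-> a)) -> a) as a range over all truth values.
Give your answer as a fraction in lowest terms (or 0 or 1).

Take a = 1/5:
a -> a = 1/5 -> 1/5 = 1
a -> a = 1/5 -> 1/5 = 1
(a -> a) <-> (a -> a) = 1 <-> 1 = 1
!a = !1/5 = 0
!!a = !0 = 1
((a -> a) <-> (a -> a)) <-> !!a = 1 <-> 1 = 1
a -> a = 1/5 -> 1/5 = 1
a <-> a = 1/5 <-> 1/5 = 1
(a -> a) <-> (a <-> a) = 1 <-> 1 = 1
((a -> a) <-> (a <-> a)) -> a = 1 -> 1/5 = 1/5
(((a -> a) <-> (a -> a)) <-> !!a) <-> (((a -> a) <-> (a <-> a)) -> a) = 1 <-> 1/5 = 1/5
No assignment yields a value below 1/5, so this is the minimum.

1/5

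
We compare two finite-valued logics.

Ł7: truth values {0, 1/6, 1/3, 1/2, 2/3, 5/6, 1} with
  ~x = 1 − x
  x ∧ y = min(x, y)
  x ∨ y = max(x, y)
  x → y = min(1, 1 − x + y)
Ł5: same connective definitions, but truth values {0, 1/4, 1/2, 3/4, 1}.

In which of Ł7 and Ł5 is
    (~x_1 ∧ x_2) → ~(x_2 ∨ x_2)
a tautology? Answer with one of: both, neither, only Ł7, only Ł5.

In Ł7: at x_1 = 0, x_2 = 2/3 the value is 2/3 — not a tautology.
In Ł5: at x_1 = 0, x_2 = 3/4 the value is 1/2 — not a tautology.

neither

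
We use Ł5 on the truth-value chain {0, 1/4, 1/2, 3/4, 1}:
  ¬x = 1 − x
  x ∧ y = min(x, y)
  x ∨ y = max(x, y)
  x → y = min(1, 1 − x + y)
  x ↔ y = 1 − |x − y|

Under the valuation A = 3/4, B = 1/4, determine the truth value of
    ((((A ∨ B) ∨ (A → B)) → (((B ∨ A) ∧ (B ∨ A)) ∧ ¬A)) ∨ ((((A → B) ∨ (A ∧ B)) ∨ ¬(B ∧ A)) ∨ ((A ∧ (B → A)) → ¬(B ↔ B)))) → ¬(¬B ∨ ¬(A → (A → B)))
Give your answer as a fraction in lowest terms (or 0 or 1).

1/2

A ∨ B = 3/4 ∨ 1/4 = 3/4
A → B = 3/4 → 1/4 = 1/2
(A ∨ B) ∨ (A → B) = 3/4 ∨ 1/2 = 3/4
B ∨ A = 1/4 ∨ 3/4 = 3/4
B ∨ A = 1/4 ∨ 3/4 = 3/4
(B ∨ A) ∧ (B ∨ A) = 3/4 ∧ 3/4 = 3/4
¬A = ¬3/4 = 1/4
((B ∨ A) ∧ (B ∨ A)) ∧ ¬A = 3/4 ∧ 1/4 = 1/4
((A ∨ B) ∨ (A → B)) → (((B ∨ A) ∧ (B ∨ A)) ∧ ¬A) = 3/4 → 1/4 = 1/2
A → B = 3/4 → 1/4 = 1/2
A ∧ B = 3/4 ∧ 1/4 = 1/4
(A → B) ∨ (A ∧ B) = 1/2 ∨ 1/4 = 1/2
B ∧ A = 1/4 ∧ 3/4 = 1/4
¬(B ∧ A) = ¬1/4 = 3/4
((A → B) ∨ (A ∧ B)) ∨ ¬(B ∧ A) = 1/2 ∨ 3/4 = 3/4
B → A = 1/4 → 3/4 = 1
A ∧ (B → A) = 3/4 ∧ 1 = 3/4
B ↔ B = 1/4 ↔ 1/4 = 1
¬(B ↔ B) = ¬1 = 0
(A ∧ (B → A)) → ¬(B ↔ B) = 3/4 → 0 = 1/4
(((A → B) ∨ (A ∧ B)) ∨ ¬(B ∧ A)) ∨ ((A ∧ (B → A)) → ¬(B ↔ B)) = 3/4 ∨ 1/4 = 3/4
(((A ∨ B) ∨ (A → B)) → (((B ∨ A) ∧ (B ∨ A)) ∧ ¬A)) ∨ ((((A → B) ∨ (A ∧ B)) ∨ ¬(B ∧ A)) ∨ ((A ∧ (B → A)) → ¬(B ↔ B))) = 1/2 ∨ 3/4 = 3/4
¬B = ¬1/4 = 3/4
A → B = 3/4 → 1/4 = 1/2
A → (A → B) = 3/4 → 1/2 = 3/4
¬(A → (A → B)) = ¬3/4 = 1/4
¬B ∨ ¬(A → (A → B)) = 3/4 ∨ 1/4 = 3/4
¬(¬B ∨ ¬(A → (A → B))) = ¬3/4 = 1/4
((((A ∨ B) ∨ (A → B)) → (((B ∨ A) ∧ (B ∨ A)) ∧ ¬A)) ∨ ((((A → B) ∨ (A ∧ B)) ∨ ¬(B ∧ A)) ∨ ((A ∧ (B → A)) → ¬(B ↔ B)))) → ¬(¬B ∨ ¬(A → (A → B))) = 3/4 → 1/4 = 1/2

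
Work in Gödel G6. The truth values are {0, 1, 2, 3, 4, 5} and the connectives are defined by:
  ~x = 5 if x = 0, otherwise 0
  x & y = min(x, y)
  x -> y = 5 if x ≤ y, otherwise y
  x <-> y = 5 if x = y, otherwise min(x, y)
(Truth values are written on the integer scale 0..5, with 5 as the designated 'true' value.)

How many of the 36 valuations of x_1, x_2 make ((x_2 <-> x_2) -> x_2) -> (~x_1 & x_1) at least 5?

value 5: 6 assignments (counts)
value 0: 30 assignments
So 6 of the 36 assignments meet the threshold.

6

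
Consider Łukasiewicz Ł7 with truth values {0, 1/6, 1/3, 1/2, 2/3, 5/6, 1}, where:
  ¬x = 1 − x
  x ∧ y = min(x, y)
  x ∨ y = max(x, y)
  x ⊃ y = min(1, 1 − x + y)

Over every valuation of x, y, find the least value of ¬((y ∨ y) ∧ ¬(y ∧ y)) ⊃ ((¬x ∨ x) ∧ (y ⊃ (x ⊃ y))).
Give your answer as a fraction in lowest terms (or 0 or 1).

1/2

Take x = 1/2, y = 0:
y ∨ y = 0 ∨ 0 = 0
y ∧ y = 0 ∧ 0 = 0
¬(y ∧ y) = ¬0 = 1
(y ∨ y) ∧ ¬(y ∧ y) = 0 ∧ 1 = 0
¬((y ∨ y) ∧ ¬(y ∧ y)) = ¬0 = 1
¬x = ¬1/2 = 1/2
¬x ∨ x = 1/2 ∨ 1/2 = 1/2
x ⊃ y = 1/2 ⊃ 0 = 1/2
y ⊃ (x ⊃ y) = 0 ⊃ 1/2 = 1
(¬x ∨ x) ∧ (y ⊃ (x ⊃ y)) = 1/2 ∧ 1 = 1/2
¬((y ∨ y) ∧ ¬(y ∧ y)) ⊃ ((¬x ∨ x) ∧ (y ⊃ (x ⊃ y))) = 1 ⊃ 1/2 = 1/2
No assignment yields a value below 1/2, so this is the minimum.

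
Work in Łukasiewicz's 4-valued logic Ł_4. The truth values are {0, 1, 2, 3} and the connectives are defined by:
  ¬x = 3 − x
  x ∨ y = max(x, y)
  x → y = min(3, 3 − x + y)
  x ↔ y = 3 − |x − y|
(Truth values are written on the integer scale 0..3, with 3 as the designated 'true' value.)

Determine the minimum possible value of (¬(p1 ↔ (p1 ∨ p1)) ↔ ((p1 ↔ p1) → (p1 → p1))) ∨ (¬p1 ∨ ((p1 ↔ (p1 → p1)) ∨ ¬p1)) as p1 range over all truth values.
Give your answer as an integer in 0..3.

Take p1 = 1:
p1 ∨ p1 = 1 ∨ 1 = 1
p1 ↔ (p1 ∨ p1) = 1 ↔ 1 = 3
¬(p1 ↔ (p1 ∨ p1)) = ¬3 = 0
p1 ↔ p1 = 1 ↔ 1 = 3
p1 → p1 = 1 → 1 = 3
(p1 ↔ p1) → (p1 → p1) = 3 → 3 = 3
¬(p1 ↔ (p1 ∨ p1)) ↔ ((p1 ↔ p1) → (p1 → p1)) = 0 ↔ 3 = 0
¬p1 = ¬1 = 2
p1 → p1 = 1 → 1 = 3
p1 ↔ (p1 → p1) = 1 ↔ 3 = 1
¬p1 = ¬1 = 2
(p1 ↔ (p1 → p1)) ∨ ¬p1 = 1 ∨ 2 = 2
¬p1 ∨ ((p1 ↔ (p1 → p1)) ∨ ¬p1) = 2 ∨ 2 = 2
(¬(p1 ↔ (p1 ∨ p1)) ↔ ((p1 ↔ p1) → (p1 → p1))) ∨ (¬p1 ∨ ((p1 ↔ (p1 → p1)) ∨ ¬p1)) = 0 ∨ 2 = 2
No assignment yields a value below 2, so this is the minimum.

2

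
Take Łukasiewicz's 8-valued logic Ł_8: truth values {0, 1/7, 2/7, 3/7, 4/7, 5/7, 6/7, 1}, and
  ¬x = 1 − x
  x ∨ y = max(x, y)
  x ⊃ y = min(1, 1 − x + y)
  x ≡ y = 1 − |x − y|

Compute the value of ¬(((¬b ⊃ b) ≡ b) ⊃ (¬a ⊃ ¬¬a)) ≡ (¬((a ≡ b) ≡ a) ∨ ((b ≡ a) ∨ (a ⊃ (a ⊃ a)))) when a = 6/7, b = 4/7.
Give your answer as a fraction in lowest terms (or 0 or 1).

0

¬b = ¬4/7 = 3/7
¬b ⊃ b = 3/7 ⊃ 4/7 = 1
(¬b ⊃ b) ≡ b = 1 ≡ 4/7 = 4/7
¬a = ¬6/7 = 1/7
¬a = ¬6/7 = 1/7
¬¬a = ¬1/7 = 6/7
¬a ⊃ ¬¬a = 1/7 ⊃ 6/7 = 1
((¬b ⊃ b) ≡ b) ⊃ (¬a ⊃ ¬¬a) = 4/7 ⊃ 1 = 1
¬(((¬b ⊃ b) ≡ b) ⊃ (¬a ⊃ ¬¬a)) = ¬1 = 0
a ≡ b = 6/7 ≡ 4/7 = 5/7
(a ≡ b) ≡ a = 5/7 ≡ 6/7 = 6/7
¬((a ≡ b) ≡ a) = ¬6/7 = 1/7
b ≡ a = 4/7 ≡ 6/7 = 5/7
a ⊃ a = 6/7 ⊃ 6/7 = 1
a ⊃ (a ⊃ a) = 6/7 ⊃ 1 = 1
(b ≡ a) ∨ (a ⊃ (a ⊃ a)) = 5/7 ∨ 1 = 1
¬((a ≡ b) ≡ a) ∨ ((b ≡ a) ∨ (a ⊃ (a ⊃ a))) = 1/7 ∨ 1 = 1
¬(((¬b ⊃ b) ≡ b) ⊃ (¬a ⊃ ¬¬a)) ≡ (¬((a ≡ b) ≡ a) ∨ ((b ≡ a) ∨ (a ⊃ (a ⊃ a)))) = 0 ≡ 1 = 0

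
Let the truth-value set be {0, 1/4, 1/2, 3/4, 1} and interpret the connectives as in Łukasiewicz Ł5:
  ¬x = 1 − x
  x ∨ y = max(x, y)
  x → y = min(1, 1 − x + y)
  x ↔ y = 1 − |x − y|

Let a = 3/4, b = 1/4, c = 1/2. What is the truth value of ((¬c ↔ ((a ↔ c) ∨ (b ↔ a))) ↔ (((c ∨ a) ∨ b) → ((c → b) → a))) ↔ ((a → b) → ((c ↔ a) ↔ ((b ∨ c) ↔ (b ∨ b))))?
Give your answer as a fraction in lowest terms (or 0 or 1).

¬c = ¬1/2 = 1/2
a ↔ c = 3/4 ↔ 1/2 = 3/4
b ↔ a = 1/4 ↔ 3/4 = 1/2
(a ↔ c) ∨ (b ↔ a) = 3/4 ∨ 1/2 = 3/4
¬c ↔ ((a ↔ c) ∨ (b ↔ a)) = 1/2 ↔ 3/4 = 3/4
c ∨ a = 1/2 ∨ 3/4 = 3/4
(c ∨ a) ∨ b = 3/4 ∨ 1/4 = 3/4
c → b = 1/2 → 1/4 = 3/4
(c → b) → a = 3/4 → 3/4 = 1
((c ∨ a) ∨ b) → ((c → b) → a) = 3/4 → 1 = 1
(¬c ↔ ((a ↔ c) ∨ (b ↔ a))) ↔ (((c ∨ a) ∨ b) → ((c → b) → a)) = 3/4 ↔ 1 = 3/4
a → b = 3/4 → 1/4 = 1/2
c ↔ a = 1/2 ↔ 3/4 = 3/4
b ∨ c = 1/4 ∨ 1/2 = 1/2
b ∨ b = 1/4 ∨ 1/4 = 1/4
(b ∨ c) ↔ (b ∨ b) = 1/2 ↔ 1/4 = 3/4
(c ↔ a) ↔ ((b ∨ c) ↔ (b ∨ b)) = 3/4 ↔ 3/4 = 1
(a → b) → ((c ↔ a) ↔ ((b ∨ c) ↔ (b ∨ b))) = 1/2 → 1 = 1
((¬c ↔ ((a ↔ c) ∨ (b ↔ a))) ↔ (((c ∨ a) ∨ b) → ((c → b) → a))) ↔ ((a → b) → ((c ↔ a) ↔ ((b ∨ c) ↔ (b ∨ b)))) = 3/4 ↔ 1 = 3/4

3/4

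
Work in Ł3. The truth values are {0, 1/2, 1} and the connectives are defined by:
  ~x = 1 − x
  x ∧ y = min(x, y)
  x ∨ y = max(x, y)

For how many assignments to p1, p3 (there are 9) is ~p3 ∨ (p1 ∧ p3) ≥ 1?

p1 = 0, p3 = 0 ↦ 1  ≥
p1 = 0, p3 = 1/2 ↦ 1/2  <
p1 = 0, p3 = 1 ↦ 0  <
p1 = 1/2, p3 = 0 ↦ 1  ≥
p1 = 1/2, p3 = 1/2 ↦ 1/2  <
p1 = 1/2, p3 = 1 ↦ 1/2  <
p1 = 1, p3 = 0 ↦ 1  ≥
p1 = 1, p3 = 1/2 ↦ 1/2  <
p1 = 1, p3 = 1 ↦ 1  ≥
So 4 of the 9 assignments meet the threshold.

4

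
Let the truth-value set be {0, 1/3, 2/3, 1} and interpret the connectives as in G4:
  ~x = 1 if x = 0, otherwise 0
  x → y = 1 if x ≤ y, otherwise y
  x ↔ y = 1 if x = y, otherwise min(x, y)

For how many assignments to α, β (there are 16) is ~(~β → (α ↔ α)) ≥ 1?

0

α = 0, β = 0 ↦ 0  <
α = 0, β = 1/3 ↦ 0  <
α = 0, β = 2/3 ↦ 0  <
α = 0, β = 1 ↦ 0  <
α = 1/3, β = 0 ↦ 0  <
α = 1/3, β = 1/3 ↦ 0  <
α = 1/3, β = 2/3 ↦ 0  <
α = 1/3, β = 1 ↦ 0  <
α = 2/3, β = 0 ↦ 0  <
α = 2/3, β = 1/3 ↦ 0  <
α = 2/3, β = 2/3 ↦ 0  <
α = 2/3, β = 1 ↦ 0  <
α = 1, β = 0 ↦ 0  <
α = 1, β = 1/3 ↦ 0  <
α = 1, β = 2/3 ↦ 0  <
α = 1, β = 1 ↦ 0  <
So 0 of the 16 assignments meet the threshold.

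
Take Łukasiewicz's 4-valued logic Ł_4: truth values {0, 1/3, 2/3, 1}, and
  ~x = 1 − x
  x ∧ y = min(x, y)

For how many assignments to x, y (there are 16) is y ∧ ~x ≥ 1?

x = 0, y = 0 ↦ 0  <
x = 0, y = 1/3 ↦ 1/3  <
x = 0, y = 2/3 ↦ 2/3  <
x = 0, y = 1 ↦ 1  ≥
x = 1/3, y = 0 ↦ 0  <
x = 1/3, y = 1/3 ↦ 1/3  <
x = 1/3, y = 2/3 ↦ 2/3  <
x = 1/3, y = 1 ↦ 2/3  <
x = 2/3, y = 0 ↦ 0  <
x = 2/3, y = 1/3 ↦ 1/3  <
x = 2/3, y = 2/3 ↦ 1/3  <
x = 2/3, y = 1 ↦ 1/3  <
x = 1, y = 0 ↦ 0  <
x = 1, y = 1/3 ↦ 0  <
x = 1, y = 2/3 ↦ 0  <
x = 1, y = 1 ↦ 0  <
So 1 of the 16 assignments meets the threshold.

1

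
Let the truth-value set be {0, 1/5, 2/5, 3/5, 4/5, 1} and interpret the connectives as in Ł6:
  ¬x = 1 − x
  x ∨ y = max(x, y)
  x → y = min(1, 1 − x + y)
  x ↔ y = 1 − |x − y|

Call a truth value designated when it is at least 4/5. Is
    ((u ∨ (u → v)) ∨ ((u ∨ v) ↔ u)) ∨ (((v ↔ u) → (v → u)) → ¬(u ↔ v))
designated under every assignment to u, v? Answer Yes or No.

At u = 4/5, v = 2/5, for instance:
u → v = 4/5 → 2/5 = 3/5
u ∨ (u → v) = 4/5 ∨ 3/5 = 4/5
u ∨ v = 4/5 ∨ 2/5 = 4/5
(u ∨ v) ↔ u = 4/5 ↔ 4/5 = 1
(u ∨ (u → v)) ∨ ((u ∨ v) ↔ u) = 4/5 ∨ 1 = 1
v ↔ u = 2/5 ↔ 4/5 = 3/5
v → u = 2/5 → 4/5 = 1
(v ↔ u) → (v → u) = 3/5 → 1 = 1
u ↔ v = 4/5 ↔ 2/5 = 3/5
¬(u ↔ v) = ¬3/5 = 2/5
((v ↔ u) → (v → u)) → ¬(u ↔ v) = 1 → 2/5 = 2/5
((u ∨ (u → v)) ∨ ((u ∨ v) ↔ u)) ∨ (((v ↔ u) → (v → u)) → ¬(u ↔ v)) = 1 ∨ 2/5 = 1
and checking the remaining 35 assignments likewise gives ≥ 4/5 in every case.

Yes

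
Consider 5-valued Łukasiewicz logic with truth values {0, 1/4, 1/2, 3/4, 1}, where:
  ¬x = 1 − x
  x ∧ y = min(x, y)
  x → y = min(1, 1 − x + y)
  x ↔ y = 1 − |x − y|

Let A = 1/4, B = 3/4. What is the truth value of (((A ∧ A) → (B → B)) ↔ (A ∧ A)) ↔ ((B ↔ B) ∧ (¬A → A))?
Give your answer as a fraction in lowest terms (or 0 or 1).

3/4

A ∧ A = 1/4 ∧ 1/4 = 1/4
B → B = 3/4 → 3/4 = 1
(A ∧ A) → (B → B) = 1/4 → 1 = 1
A ∧ A = 1/4 ∧ 1/4 = 1/4
((A ∧ A) → (B → B)) ↔ (A ∧ A) = 1 ↔ 1/4 = 1/4
B ↔ B = 3/4 ↔ 3/4 = 1
¬A = ¬1/4 = 3/4
¬A → A = 3/4 → 1/4 = 1/2
(B ↔ B) ∧ (¬A → A) = 1 ∧ 1/2 = 1/2
(((A ∧ A) → (B → B)) ↔ (A ∧ A)) ↔ ((B ↔ B) ∧ (¬A → A)) = 1/4 ↔ 1/2 = 3/4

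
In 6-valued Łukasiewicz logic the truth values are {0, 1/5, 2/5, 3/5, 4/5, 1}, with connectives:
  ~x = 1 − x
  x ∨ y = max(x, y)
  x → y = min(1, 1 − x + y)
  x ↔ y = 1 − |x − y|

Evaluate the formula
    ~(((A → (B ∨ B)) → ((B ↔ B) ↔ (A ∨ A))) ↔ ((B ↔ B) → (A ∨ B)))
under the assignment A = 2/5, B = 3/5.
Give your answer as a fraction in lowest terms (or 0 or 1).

1/5

B ∨ B = 3/5 ∨ 3/5 = 3/5
A → (B ∨ B) = 2/5 → 3/5 = 1
B ↔ B = 3/5 ↔ 3/5 = 1
A ∨ A = 2/5 ∨ 2/5 = 2/5
(B ↔ B) ↔ (A ∨ A) = 1 ↔ 2/5 = 2/5
(A → (B ∨ B)) → ((B ↔ B) ↔ (A ∨ A)) = 1 → 2/5 = 2/5
B ↔ B = 3/5 ↔ 3/5 = 1
A ∨ B = 2/5 ∨ 3/5 = 3/5
(B ↔ B) → (A ∨ B) = 1 → 3/5 = 3/5
((A → (B ∨ B)) → ((B ↔ B) ↔ (A ∨ A))) ↔ ((B ↔ B) → (A ∨ B)) = 2/5 ↔ 3/5 = 4/5
~(((A → (B ∨ B)) → ((B ↔ B) ↔ (A ∨ A))) ↔ ((B ↔ B) → (A ∨ B))) = ~4/5 = 1/5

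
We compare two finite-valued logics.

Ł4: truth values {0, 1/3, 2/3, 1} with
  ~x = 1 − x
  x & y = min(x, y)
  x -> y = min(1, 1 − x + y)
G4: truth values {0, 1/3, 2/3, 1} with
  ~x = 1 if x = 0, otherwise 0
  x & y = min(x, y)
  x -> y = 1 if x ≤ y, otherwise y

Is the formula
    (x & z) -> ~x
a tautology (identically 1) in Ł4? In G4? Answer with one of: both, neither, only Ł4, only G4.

In Ł4: at x = 2/3, z = 2/3 the value is 2/3 — not a tautology.
In G4: at x = 1/3, z = 1/3 the value is 0 — not a tautology.

neither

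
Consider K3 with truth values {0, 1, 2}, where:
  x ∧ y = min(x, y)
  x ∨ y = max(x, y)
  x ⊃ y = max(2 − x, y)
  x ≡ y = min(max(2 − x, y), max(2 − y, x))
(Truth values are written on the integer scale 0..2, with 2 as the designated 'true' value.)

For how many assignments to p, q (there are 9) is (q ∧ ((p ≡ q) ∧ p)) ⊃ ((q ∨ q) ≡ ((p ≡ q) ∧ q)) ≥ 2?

6

p = 0, q = 0 ↦ 2  ≥
p = 0, q = 1 ↦ 2  ≥
p = 0, q = 2 ↦ 2  ≥
p = 1, q = 0 ↦ 2  ≥
p = 1, q = 1 ↦ 1  <
p = 1, q = 2 ↦ 1  <
p = 2, q = 0 ↦ 2  ≥
p = 2, q = 1 ↦ 1  <
p = 2, q = 2 ↦ 2  ≥
So 6 of the 9 assignments meet the threshold.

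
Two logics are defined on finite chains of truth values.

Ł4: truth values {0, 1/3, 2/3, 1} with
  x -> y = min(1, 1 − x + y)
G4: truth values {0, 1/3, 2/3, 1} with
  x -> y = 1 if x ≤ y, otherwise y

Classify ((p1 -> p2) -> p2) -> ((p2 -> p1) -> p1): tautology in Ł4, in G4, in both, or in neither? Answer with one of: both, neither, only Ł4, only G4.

only Ł4

In Ł4: every assignment gives 1 — tautology.
In G4: at p1 = 1/3, p2 = 0 the value is 1/3 — not a tautology.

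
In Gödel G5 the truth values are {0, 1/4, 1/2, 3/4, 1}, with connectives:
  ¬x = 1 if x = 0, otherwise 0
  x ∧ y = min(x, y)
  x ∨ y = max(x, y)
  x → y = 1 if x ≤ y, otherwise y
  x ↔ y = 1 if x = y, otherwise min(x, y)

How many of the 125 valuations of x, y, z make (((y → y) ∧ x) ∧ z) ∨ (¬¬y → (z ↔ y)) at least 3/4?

value 1: 48 assignments (counts)
value 3/4: 15 assignments (counts)
value 1/2: 21 assignments
value 1/4: 21 assignments
value 0: 20 assignments
So 63 of the 125 assignments meet the threshold.

63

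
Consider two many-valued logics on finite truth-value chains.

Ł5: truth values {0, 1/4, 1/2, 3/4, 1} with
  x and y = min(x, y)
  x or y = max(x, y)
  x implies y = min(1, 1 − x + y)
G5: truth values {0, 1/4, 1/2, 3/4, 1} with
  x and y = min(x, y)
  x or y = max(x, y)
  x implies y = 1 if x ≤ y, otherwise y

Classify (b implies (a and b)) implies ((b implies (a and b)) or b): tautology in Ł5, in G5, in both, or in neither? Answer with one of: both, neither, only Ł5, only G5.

both

In Ł5: every assignment gives 1 — tautology.
In G5: every assignment gives 1 — tautology.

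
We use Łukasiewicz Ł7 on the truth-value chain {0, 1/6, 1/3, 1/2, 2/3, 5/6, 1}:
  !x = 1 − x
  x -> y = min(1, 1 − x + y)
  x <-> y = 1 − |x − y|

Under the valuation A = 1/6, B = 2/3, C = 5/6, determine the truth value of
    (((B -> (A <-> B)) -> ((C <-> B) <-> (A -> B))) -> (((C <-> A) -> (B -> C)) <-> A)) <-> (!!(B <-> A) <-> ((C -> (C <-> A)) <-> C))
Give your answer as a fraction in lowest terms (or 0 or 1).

1/3

A <-> B = 1/6 <-> 2/3 = 1/2
B -> (A <-> B) = 2/3 -> 1/2 = 5/6
C <-> B = 5/6 <-> 2/3 = 5/6
A -> B = 1/6 -> 2/3 = 1
(C <-> B) <-> (A -> B) = 5/6 <-> 1 = 5/6
(B -> (A <-> B)) -> ((C <-> B) <-> (A -> B)) = 5/6 -> 5/6 = 1
C <-> A = 5/6 <-> 1/6 = 1/3
B -> C = 2/3 -> 5/6 = 1
(C <-> A) -> (B -> C) = 1/3 -> 1 = 1
((C <-> A) -> (B -> C)) <-> A = 1 <-> 1/6 = 1/6
((B -> (A <-> B)) -> ((C <-> B) <-> (A -> B))) -> (((C <-> A) -> (B -> C)) <-> A) = 1 -> 1/6 = 1/6
B <-> A = 2/3 <-> 1/6 = 1/2
!(B <-> A) = !1/2 = 1/2
!!(B <-> A) = !1/2 = 1/2
C <-> A = 5/6 <-> 1/6 = 1/3
C -> (C <-> A) = 5/6 -> 1/3 = 1/2
(C -> (C <-> A)) <-> C = 1/2 <-> 5/6 = 2/3
!!(B <-> A) <-> ((C -> (C <-> A)) <-> C) = 1/2 <-> 2/3 = 5/6
(((B -> (A <-> B)) -> ((C <-> B) <-> (A -> B))) -> (((C <-> A) -> (B -> C)) <-> A)) <-> (!!(B <-> A) <-> ((C -> (C <-> A)) <-> C)) = 1/6 <-> 5/6 = 1/3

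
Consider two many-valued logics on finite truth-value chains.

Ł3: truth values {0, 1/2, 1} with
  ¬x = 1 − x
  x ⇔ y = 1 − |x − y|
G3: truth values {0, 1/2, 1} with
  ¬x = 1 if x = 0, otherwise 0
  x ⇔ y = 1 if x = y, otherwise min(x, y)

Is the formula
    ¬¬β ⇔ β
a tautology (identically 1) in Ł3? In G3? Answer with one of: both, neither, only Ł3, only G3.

In Ł3: every assignment gives 1 — tautology.
In G3: at β = 1/2 the value is 1/2 — not a tautology.

only Ł3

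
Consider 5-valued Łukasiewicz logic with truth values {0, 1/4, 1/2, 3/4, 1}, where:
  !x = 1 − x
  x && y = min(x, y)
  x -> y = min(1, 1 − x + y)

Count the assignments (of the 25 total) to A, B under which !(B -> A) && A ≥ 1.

0

value 1/2: 1 assignment
value 1/4: 5 assignments
value 0: 19 assignments
So 0 of the 25 assignments meet the threshold.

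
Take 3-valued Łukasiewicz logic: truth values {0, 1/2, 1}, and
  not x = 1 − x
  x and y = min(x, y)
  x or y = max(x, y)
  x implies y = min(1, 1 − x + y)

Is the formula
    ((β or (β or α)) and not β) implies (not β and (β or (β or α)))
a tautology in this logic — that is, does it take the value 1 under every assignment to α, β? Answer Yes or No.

Yes

α = 0, β = 0 ↦ 1
α = 0, β = 1/2 ↦ 1
α = 0, β = 1 ↦ 1
α = 1/2, β = 0 ↦ 1
α = 1/2, β = 1/2 ↦ 1
α = 1/2, β = 1 ↦ 1
α = 1, β = 0 ↦ 1
α = 1, β = 1/2 ↦ 1
α = 1, β = 1 ↦ 1
Every assignment gives a value ≥ 1.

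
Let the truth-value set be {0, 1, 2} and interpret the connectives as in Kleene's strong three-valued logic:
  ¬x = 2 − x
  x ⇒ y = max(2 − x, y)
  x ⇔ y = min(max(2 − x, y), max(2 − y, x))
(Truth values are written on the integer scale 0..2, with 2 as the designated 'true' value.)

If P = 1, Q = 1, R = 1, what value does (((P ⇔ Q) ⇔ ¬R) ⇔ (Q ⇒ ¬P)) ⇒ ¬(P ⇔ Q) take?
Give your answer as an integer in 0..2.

1

P ⇔ Q = 1 ⇔ 1 = 1
¬R = ¬1 = 1
(P ⇔ Q) ⇔ ¬R = 1 ⇔ 1 = 1
¬P = ¬1 = 1
Q ⇒ ¬P = 1 ⇒ 1 = 1
((P ⇔ Q) ⇔ ¬R) ⇔ (Q ⇒ ¬P) = 1 ⇔ 1 = 1
P ⇔ Q = 1 ⇔ 1 = 1
¬(P ⇔ Q) = ¬1 = 1
(((P ⇔ Q) ⇔ ¬R) ⇔ (Q ⇒ ¬P)) ⇒ ¬(P ⇔ Q) = 1 ⇒ 1 = 1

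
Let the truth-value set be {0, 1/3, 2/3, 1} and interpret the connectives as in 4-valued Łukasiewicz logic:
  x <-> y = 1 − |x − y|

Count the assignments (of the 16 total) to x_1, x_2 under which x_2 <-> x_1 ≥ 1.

4

x_1 = 0, x_2 = 0 ↦ 1  ≥
x_1 = 0, x_2 = 1/3 ↦ 2/3  <
x_1 = 0, x_2 = 2/3 ↦ 1/3  <
x_1 = 0, x_2 = 1 ↦ 0  <
x_1 = 1/3, x_2 = 0 ↦ 2/3  <
x_1 = 1/3, x_2 = 1/3 ↦ 1  ≥
x_1 = 1/3, x_2 = 2/3 ↦ 2/3  <
x_1 = 1/3, x_2 = 1 ↦ 1/3  <
x_1 = 2/3, x_2 = 0 ↦ 1/3  <
x_1 = 2/3, x_2 = 1/3 ↦ 2/3  <
x_1 = 2/3, x_2 = 2/3 ↦ 1  ≥
x_1 = 2/3, x_2 = 1 ↦ 2/3  <
x_1 = 1, x_2 = 0 ↦ 0  <
x_1 = 1, x_2 = 1/3 ↦ 1/3  <
x_1 = 1, x_2 = 2/3 ↦ 2/3  <
x_1 = 1, x_2 = 1 ↦ 1  ≥
So 4 of the 16 assignments meet the threshold.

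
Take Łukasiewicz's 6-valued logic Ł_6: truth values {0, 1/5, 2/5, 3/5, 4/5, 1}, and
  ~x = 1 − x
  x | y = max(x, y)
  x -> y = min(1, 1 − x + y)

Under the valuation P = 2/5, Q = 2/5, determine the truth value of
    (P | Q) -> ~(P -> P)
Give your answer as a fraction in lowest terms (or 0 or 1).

P | Q = 2/5 | 2/5 = 2/5
P -> P = 2/5 -> 2/5 = 1
~(P -> P) = ~1 = 0
(P | Q) -> ~(P -> P) = 2/5 -> 0 = 3/5

3/5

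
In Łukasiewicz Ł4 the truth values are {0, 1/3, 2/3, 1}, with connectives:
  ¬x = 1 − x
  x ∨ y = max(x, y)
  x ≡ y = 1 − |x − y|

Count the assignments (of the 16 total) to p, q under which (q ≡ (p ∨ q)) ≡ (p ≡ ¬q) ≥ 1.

p = 0, q = 0 ↦ 0  <
p = 0, q = 1/3 ↦ 1/3  <
p = 0, q = 2/3 ↦ 2/3  <
p = 0, q = 1 ↦ 1  ≥
p = 1/3, q = 0 ↦ 2/3  <
p = 1/3, q = 1/3 ↦ 2/3  <
p = 1/3, q = 2/3 ↦ 1  ≥
p = 1/3, q = 1 ↦ 2/3  <
p = 2/3, q = 0 ↦ 2/3  <
p = 2/3, q = 1/3 ↦ 2/3  <
p = 2/3, q = 2/3 ↦ 2/3  <
p = 2/3, q = 1 ↦ 1/3  <
p = 1, q = 0 ↦ 0  <
p = 1, q = 1/3 ↦ 2/3  <
p = 1, q = 2/3 ↦ 2/3  <
p = 1, q = 1 ↦ 0  <
So 2 of the 16 assignments meet the threshold.

2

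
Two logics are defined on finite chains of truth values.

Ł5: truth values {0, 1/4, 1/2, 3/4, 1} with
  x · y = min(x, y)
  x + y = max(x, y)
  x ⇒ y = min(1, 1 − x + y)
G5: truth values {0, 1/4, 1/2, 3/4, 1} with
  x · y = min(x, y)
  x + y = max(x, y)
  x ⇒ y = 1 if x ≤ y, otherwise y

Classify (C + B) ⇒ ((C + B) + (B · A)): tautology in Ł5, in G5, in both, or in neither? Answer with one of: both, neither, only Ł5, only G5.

In Ł5: every assignment gives 1 — tautology.
In G5: every assignment gives 1 — tautology.

both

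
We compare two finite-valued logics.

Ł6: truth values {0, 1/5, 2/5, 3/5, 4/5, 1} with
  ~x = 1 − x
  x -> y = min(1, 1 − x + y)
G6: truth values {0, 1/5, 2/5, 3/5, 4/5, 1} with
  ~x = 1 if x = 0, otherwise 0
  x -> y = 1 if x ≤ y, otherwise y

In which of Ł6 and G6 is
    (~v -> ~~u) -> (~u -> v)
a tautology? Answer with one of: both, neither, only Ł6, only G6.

In Ł6: every assignment gives 1 — tautology.
In G6: at u = 0, v = 1/5 the value is 1/5 — not a tautology.

only Ł6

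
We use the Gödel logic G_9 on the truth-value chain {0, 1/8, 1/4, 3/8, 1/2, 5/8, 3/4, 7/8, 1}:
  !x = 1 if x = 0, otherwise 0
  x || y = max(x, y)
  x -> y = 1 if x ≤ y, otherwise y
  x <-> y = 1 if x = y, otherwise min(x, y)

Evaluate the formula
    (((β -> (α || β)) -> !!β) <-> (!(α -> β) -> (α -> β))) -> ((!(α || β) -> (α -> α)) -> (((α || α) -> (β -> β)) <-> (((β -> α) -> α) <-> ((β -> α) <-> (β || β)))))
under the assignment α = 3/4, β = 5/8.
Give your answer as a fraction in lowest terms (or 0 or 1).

5/8

α || β = 3/4 || 5/8 = 3/4
β -> (α || β) = 5/8 -> 3/4 = 1
!β = !5/8 = 0
!!β = !0 = 1
(β -> (α || β)) -> !!β = 1 -> 1 = 1
α -> β = 3/4 -> 5/8 = 5/8
!(α -> β) = !5/8 = 0
α -> β = 3/4 -> 5/8 = 5/8
!(α -> β) -> (α -> β) = 0 -> 5/8 = 1
((β -> (α || β)) -> !!β) <-> (!(α -> β) -> (α -> β)) = 1 <-> 1 = 1
α || β = 3/4 || 5/8 = 3/4
!(α || β) = !3/4 = 0
α -> α = 3/4 -> 3/4 = 1
!(α || β) -> (α -> α) = 0 -> 1 = 1
α || α = 3/4 || 3/4 = 3/4
β -> β = 5/8 -> 5/8 = 1
(α || α) -> (β -> β) = 3/4 -> 1 = 1
β -> α = 5/8 -> 3/4 = 1
(β -> α) -> α = 1 -> 3/4 = 3/4
β -> α = 5/8 -> 3/4 = 1
β || β = 5/8 || 5/8 = 5/8
(β -> α) <-> (β || β) = 1 <-> 5/8 = 5/8
((β -> α) -> α) <-> ((β -> α) <-> (β || β)) = 3/4 <-> 5/8 = 5/8
((α || α) -> (β -> β)) <-> (((β -> α) -> α) <-> ((β -> α) <-> (β || β))) = 1 <-> 5/8 = 5/8
(!(α || β) -> (α -> α)) -> (((α || α) -> (β -> β)) <-> (((β -> α) -> α) <-> ((β -> α) <-> (β || β)))) = 1 -> 5/8 = 5/8
(((β -> (α || β)) -> !!β) <-> (!(α -> β) -> (α -> β))) -> ((!(α || β) -> (α -> α)) -> (((α || α) -> (β -> β)) <-> (((β -> α) -> α) <-> ((β -> α) <-> (β || β))))) = 1 -> 5/8 = 5/8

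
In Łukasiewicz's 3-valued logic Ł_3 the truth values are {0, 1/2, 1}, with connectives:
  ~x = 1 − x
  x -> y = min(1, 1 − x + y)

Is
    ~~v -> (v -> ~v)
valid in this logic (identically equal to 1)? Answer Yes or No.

No

Counterexample: take v = 1.
~v = ~1 = 0
~~v = ~0 = 1
~v = ~1 = 0
v -> ~v = 1 -> 0 = 0
~~v -> (v -> ~v) = 1 -> 0 = 0
This gives 0 ≠ 1.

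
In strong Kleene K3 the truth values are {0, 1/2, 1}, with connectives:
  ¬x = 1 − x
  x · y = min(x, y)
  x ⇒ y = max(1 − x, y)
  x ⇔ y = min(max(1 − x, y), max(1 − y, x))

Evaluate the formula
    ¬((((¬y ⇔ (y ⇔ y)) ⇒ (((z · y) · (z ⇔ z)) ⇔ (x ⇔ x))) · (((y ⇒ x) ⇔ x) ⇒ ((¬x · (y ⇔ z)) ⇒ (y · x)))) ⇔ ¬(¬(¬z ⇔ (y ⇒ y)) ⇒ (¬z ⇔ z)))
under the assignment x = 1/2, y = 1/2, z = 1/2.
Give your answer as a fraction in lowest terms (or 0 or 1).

1/2

¬y = ¬1/2 = 1/2
y ⇔ y = 1/2 ⇔ 1/2 = 1/2
¬y ⇔ (y ⇔ y) = 1/2 ⇔ 1/2 = 1/2
z · y = 1/2 · 1/2 = 1/2
z ⇔ z = 1/2 ⇔ 1/2 = 1/2
(z · y) · (z ⇔ z) = 1/2 · 1/2 = 1/2
x ⇔ x = 1/2 ⇔ 1/2 = 1/2
((z · y) · (z ⇔ z)) ⇔ (x ⇔ x) = 1/2 ⇔ 1/2 = 1/2
(¬y ⇔ (y ⇔ y)) ⇒ (((z · y) · (z ⇔ z)) ⇔ (x ⇔ x)) = 1/2 ⇒ 1/2 = 1/2
y ⇒ x = 1/2 ⇒ 1/2 = 1/2
(y ⇒ x) ⇔ x = 1/2 ⇔ 1/2 = 1/2
¬x = ¬1/2 = 1/2
y ⇔ z = 1/2 ⇔ 1/2 = 1/2
¬x · (y ⇔ z) = 1/2 · 1/2 = 1/2
y · x = 1/2 · 1/2 = 1/2
(¬x · (y ⇔ z)) ⇒ (y · x) = 1/2 ⇒ 1/2 = 1/2
((y ⇒ x) ⇔ x) ⇒ ((¬x · (y ⇔ z)) ⇒ (y · x)) = 1/2 ⇒ 1/2 = 1/2
((¬y ⇔ (y ⇔ y)) ⇒ (((z · y) · (z ⇔ z)) ⇔ (x ⇔ x))) · (((y ⇒ x) ⇔ x) ⇒ ((¬x · (y ⇔ z)) ⇒ (y · x))) = 1/2 · 1/2 = 1/2
¬z = ¬1/2 = 1/2
y ⇒ y = 1/2 ⇒ 1/2 = 1/2
¬z ⇔ (y ⇒ y) = 1/2 ⇔ 1/2 = 1/2
¬(¬z ⇔ (y ⇒ y)) = ¬1/2 = 1/2
¬z = ¬1/2 = 1/2
¬z ⇔ z = 1/2 ⇔ 1/2 = 1/2
¬(¬z ⇔ (y ⇒ y)) ⇒ (¬z ⇔ z) = 1/2 ⇒ 1/2 = 1/2
¬(¬(¬z ⇔ (y ⇒ y)) ⇒ (¬z ⇔ z)) = ¬1/2 = 1/2
(((¬y ⇔ (y ⇔ y)) ⇒ (((z · y) · (z ⇔ z)) ⇔ (x ⇔ x))) · (((y ⇒ x) ⇔ x) ⇒ ((¬x · (y ⇔ z)) ⇒ (y · x)))) ⇔ ¬(¬(¬z ⇔ (y ⇒ y)) ⇒ (¬z ⇔ z)) = 1/2 ⇔ 1/2 = 1/2
¬((((¬y ⇔ (y ⇔ y)) ⇒ (((z · y) · (z ⇔ z)) ⇔ (x ⇔ x))) · (((y ⇒ x) ⇔ x) ⇒ ((¬x · (y ⇔ z)) ⇒ (y · x)))) ⇔ ¬(¬(¬z ⇔ (y ⇒ y)) ⇒ (¬z ⇔ z))) = ¬1/2 = 1/2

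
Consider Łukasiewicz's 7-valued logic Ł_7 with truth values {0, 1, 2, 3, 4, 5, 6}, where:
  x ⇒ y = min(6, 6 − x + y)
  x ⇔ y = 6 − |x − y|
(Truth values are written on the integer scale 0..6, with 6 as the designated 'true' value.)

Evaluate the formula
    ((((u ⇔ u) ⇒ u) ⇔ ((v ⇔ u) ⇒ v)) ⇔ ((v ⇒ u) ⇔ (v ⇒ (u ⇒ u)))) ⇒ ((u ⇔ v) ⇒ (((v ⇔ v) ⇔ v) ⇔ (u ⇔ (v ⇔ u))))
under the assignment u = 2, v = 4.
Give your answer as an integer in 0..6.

u ⇔ u = 2 ⇔ 2 = 6
(u ⇔ u) ⇒ u = 6 ⇒ 2 = 2
v ⇔ u = 4 ⇔ 2 = 4
(v ⇔ u) ⇒ v = 4 ⇒ 4 = 6
((u ⇔ u) ⇒ u) ⇔ ((v ⇔ u) ⇒ v) = 2 ⇔ 6 = 2
v ⇒ u = 4 ⇒ 2 = 4
u ⇒ u = 2 ⇒ 2 = 6
v ⇒ (u ⇒ u) = 4 ⇒ 6 = 6
(v ⇒ u) ⇔ (v ⇒ (u ⇒ u)) = 4 ⇔ 6 = 4
(((u ⇔ u) ⇒ u) ⇔ ((v ⇔ u) ⇒ v)) ⇔ ((v ⇒ u) ⇔ (v ⇒ (u ⇒ u))) = 2 ⇔ 4 = 4
u ⇔ v = 2 ⇔ 4 = 4
v ⇔ v = 4 ⇔ 4 = 6
(v ⇔ v) ⇔ v = 6 ⇔ 4 = 4
v ⇔ u = 4 ⇔ 2 = 4
u ⇔ (v ⇔ u) = 2 ⇔ 4 = 4
((v ⇔ v) ⇔ v) ⇔ (u ⇔ (v ⇔ u)) = 4 ⇔ 4 = 6
(u ⇔ v) ⇒ (((v ⇔ v) ⇔ v) ⇔ (u ⇔ (v ⇔ u))) = 4 ⇒ 6 = 6
((((u ⇔ u) ⇒ u) ⇔ ((v ⇔ u) ⇒ v)) ⇔ ((v ⇒ u) ⇔ (v ⇒ (u ⇒ u)))) ⇒ ((u ⇔ v) ⇒ (((v ⇔ v) ⇔ v) ⇔ (u ⇔ (v ⇔ u)))) = 4 ⇒ 6 = 6

6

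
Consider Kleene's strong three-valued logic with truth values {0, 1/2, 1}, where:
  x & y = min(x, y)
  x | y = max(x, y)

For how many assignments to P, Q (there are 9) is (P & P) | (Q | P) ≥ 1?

5

P = 0, Q = 0 ↦ 0  <
P = 0, Q = 1/2 ↦ 1/2  <
P = 0, Q = 1 ↦ 1  ≥
P = 1/2, Q = 0 ↦ 1/2  <
P = 1/2, Q = 1/2 ↦ 1/2  <
P = 1/2, Q = 1 ↦ 1  ≥
P = 1, Q = 0 ↦ 1  ≥
P = 1, Q = 1/2 ↦ 1  ≥
P = 1, Q = 1 ↦ 1  ≥
So 5 of the 9 assignments meet the threshold.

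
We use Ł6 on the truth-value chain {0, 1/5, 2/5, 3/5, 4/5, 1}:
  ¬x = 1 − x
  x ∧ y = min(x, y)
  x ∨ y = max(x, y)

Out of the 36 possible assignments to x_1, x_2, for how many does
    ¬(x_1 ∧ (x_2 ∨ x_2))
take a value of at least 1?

value 1: 11 assignments (counts)
value 4/5: 9 assignments
value 3/5: 7 assignments
value 2/5: 5 assignments
value 1/5: 3 assignments
value 0: 1 assignment
So 11 of the 36 assignments meet the threshold.

11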